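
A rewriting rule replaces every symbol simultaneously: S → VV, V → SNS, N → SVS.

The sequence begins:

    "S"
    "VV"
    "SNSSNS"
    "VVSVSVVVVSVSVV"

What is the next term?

Replace each of the 14 characters of VVSVSVVVVSVSVV in place — SNS SNS VV SNS VV SNS SNS SNS SNS VV SNS VV SNS SNS — and concatenate.

SNSSNSVVSNSVVSNSSNSSNSSNSVVSNSVVSNSSNS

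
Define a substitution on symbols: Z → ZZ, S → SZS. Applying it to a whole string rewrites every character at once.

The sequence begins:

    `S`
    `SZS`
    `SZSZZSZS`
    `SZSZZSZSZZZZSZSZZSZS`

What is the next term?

SZSZZSZSZZZZSZSZZSZSZZZZZZZZSZSZZSZSZZZZSZSZZSZS

φ(SZSZZSZSZZZZSZSZZSZS) expands symbol-by-symbol to SZS ZZ SZS ZZ ZZ SZS ZZ SZS ZZ ZZ ZZ ZZ SZS ZZ SZS ZZ ZZ SZS ZZ SZS; joining the 20 pieces gives the next term.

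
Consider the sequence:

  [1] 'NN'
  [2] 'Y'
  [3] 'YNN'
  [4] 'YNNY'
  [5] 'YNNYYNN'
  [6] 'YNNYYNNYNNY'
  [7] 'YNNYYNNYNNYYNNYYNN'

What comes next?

YNNYYNNYNNYYNNYYNNYNNYYNNYNNY

From term 3 onward, concatenate the last term with the second-to-last: Y·NN = YNN, YNN·Y = YNNY, …
The next term joins YNNYYNNYNNYYNNYYNN and YNNYYNNYNNY.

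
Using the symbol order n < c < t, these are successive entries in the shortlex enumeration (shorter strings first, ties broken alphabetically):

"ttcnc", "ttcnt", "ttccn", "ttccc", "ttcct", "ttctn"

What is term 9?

Advancing 3 positions from ttctn through ttctn → ttctc → ttctt reaches term 9.

tttnn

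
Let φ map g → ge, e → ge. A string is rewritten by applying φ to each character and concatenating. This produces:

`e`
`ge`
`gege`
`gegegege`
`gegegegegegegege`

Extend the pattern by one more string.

Rewriting the 16 symbols of gegegegegegegege one by one yields ge ge ge ge ge ge ge ge ge ge ge ge ge ge ge ge; concatenated:

gegegegegegegegegegegegegegegege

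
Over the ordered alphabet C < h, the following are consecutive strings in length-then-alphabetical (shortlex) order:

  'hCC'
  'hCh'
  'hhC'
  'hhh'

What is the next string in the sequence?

CCCC

hhh is the last string of length 3, so the next is the first of length 4: C repeated 4 times.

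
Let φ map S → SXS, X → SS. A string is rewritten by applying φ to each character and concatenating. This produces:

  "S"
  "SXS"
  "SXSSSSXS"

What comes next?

Apply φ to SXSSSSXS symbol by symbol: S→SXS, X→SS, S→SXS, S→SXS, S→SXS, S→SXS, X→SS, S→SXS; joined: SXS SS SXS SXS SXS SXS SS SXS.

SXSSSSXSSXSSXSSXSSSSXS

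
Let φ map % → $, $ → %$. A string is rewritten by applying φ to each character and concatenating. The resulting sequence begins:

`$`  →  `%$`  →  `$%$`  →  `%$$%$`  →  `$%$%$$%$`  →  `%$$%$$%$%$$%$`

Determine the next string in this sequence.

φ(%$$%$$%$%$$%$) expands symbol-by-symbol to $ %$ %$ $ %$ %$ $ %$ $ %$ %$ $ %$; joining the 13 pieces gives the next term.

$%$%$$%$%$$%$$%$%$$%$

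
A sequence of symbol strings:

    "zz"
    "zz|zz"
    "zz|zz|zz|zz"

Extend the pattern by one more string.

zz|zz|zz|zz|zz|zz|zz|zz

Every step duplicates the string with '|' between the halves.
One more doubling of zz|zz|zz|zz gives the answer.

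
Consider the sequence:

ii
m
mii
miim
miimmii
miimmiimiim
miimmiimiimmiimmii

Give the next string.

miimmiimiimmiimmiimiimmiimiim

This is a Fibonacci-style word recurrence s(k) = s(k−1)·s(k−2): e.g. m·ii = mii.
So term 8 is miimmiimiimmiimmii·miimmiimiim.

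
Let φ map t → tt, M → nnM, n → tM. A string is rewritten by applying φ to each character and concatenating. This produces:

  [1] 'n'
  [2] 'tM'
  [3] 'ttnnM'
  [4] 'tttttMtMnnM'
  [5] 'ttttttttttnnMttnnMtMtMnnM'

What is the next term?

Replace each of the 25 characters of ttttttttttnnMttnnMtMtMnnM in place — tt tt tt tt tt tt tt tt tt tt tM tM nnM tt tt tM tM nnM tt nnM tt nnM tM tM nnM — and concatenate.

tttttttttttttttttttttMtMnnMtttttMtMnnMttnnMttnnMtMtMnnM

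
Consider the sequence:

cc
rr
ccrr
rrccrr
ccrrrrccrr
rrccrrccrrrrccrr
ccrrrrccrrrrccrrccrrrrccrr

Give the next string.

This is a Fibonacci-style word recurrence s(k) = s(k−2)·s(k−1): e.g. cc·rr = ccrr.
The next term joins rrccrrccrrrrccrr and ccrrrrccrrrrccrrccrrrrccrr.

rrccrrccrrrrccrrccrrrrccrrrrccrrccrrrrccrr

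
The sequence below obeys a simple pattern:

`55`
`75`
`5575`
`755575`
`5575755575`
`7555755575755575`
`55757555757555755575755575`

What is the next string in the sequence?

755575557575557555757555757555755575755575

Each term (from the third on) is the two preceding terms concatenated in order: term 3 = 55·75 = 5575.
The next term joins 7555755575755575 and 55757555757555755575755575.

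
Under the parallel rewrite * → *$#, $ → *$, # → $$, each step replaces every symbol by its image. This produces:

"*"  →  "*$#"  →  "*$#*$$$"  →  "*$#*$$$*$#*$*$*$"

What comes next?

*$#*$$$*$#*$*$*$*$#*$$$*$#*$*$#*$*$#*$

Replace each of the 16 characters of *$#*$$$*$#*$*$*$ in place — *$# *$ $$ *$# *$ *$ *$ *$# *$ $$ *$# *$ *$# *$ *$# *$ — and concatenate.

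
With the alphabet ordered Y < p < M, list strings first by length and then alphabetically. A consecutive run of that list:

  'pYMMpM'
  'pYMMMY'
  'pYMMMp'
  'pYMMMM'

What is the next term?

ppYYYY

The successor of pYMMMM increments the rightmost position that isn't already M and resets every position after it to Y.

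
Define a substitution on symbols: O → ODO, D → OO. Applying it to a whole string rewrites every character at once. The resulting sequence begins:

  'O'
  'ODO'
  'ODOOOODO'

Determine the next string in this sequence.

Apply φ to ODOOOODO symbol by symbol: O→ODO, D→OO, O→ODO, O→ODO, O→ODO, O→ODO, D→OO, O→ODO; joined: ODO OO ODO ODO ODO ODO OO ODO.

ODOOOODOODOODOODOOOODO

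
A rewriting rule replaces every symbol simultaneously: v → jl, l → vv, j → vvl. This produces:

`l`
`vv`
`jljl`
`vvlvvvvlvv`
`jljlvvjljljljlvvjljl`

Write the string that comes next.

Rewriting the 20 symbols of jljlvvjljljljlvvjljl one by one yields vvl vv vvl vv jl jl vvl vv vvl vv vvl vv vvl vv jl jl vvl vv vvl vv; concatenated:

vvlvvvvlvvjljlvvlvvvvlvvvvlvvvvlvvjljlvvlvvvvlvv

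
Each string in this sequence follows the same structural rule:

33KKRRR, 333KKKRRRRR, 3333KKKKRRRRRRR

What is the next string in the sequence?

Reading off run lengths: 3 runs 2, 3, 4; K runs 2, 3, 4; R runs 3, 5, 7 — each is linear in n (n = 1, 2, …).
For the next term, n = 4, so the run lengths are 5, 5, 9.

33333KKKKKRRRRRRRRR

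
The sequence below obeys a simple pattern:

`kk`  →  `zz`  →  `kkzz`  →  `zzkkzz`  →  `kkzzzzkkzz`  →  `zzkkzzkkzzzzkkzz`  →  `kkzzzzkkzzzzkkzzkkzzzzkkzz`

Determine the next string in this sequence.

From term 3 onward, concatenate the second-to-last term with the last: kk·zz = kkzz, zz·kkzz = zzkkzz, …
Continuing: zzkkzzkkzzzzkkzz · kkzzzzkkzzzzkkzzkkzzzzkkzz gives term 8.

zzkkzzkkzzzzkkzzkkzzzzkkzzzzkkzzkkzzzzkkzz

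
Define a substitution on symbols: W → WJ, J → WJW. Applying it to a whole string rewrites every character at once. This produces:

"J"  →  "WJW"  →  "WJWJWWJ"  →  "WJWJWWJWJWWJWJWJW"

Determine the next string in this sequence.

Rewriting the 17 symbols of WJWJWWJWJWWJWJWJW one by one yields WJ WJW WJ WJW WJ WJ WJW WJ WJW WJ WJ WJW WJ WJW WJ WJW WJ; concatenated:

WJWJWWJWJWWJWJWJWWJWJWWJWJWJWWJWJWWJWJWWJ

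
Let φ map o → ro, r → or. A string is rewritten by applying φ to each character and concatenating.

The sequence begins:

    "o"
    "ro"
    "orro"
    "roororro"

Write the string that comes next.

orroroorroororro

Rewriting each symbol of roororro: r→or, o→ro, o→ro, r→or, o→ro, r→or, r→or, o→ro, which concatenates to or ro ro or ro or or ro.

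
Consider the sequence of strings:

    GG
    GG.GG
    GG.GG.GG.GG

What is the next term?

GG.GG.GG.GG.GG.GG.GG.GG

Every step duplicates the string with '.' between the halves.
One more doubling of GG.GG.GG.GG gives the answer.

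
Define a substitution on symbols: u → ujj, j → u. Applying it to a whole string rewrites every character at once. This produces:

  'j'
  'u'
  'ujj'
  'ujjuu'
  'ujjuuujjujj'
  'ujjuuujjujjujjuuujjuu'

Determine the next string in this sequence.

Replace each of the 21 characters of ujjuuujjujjujjuuujjuu in place — ujj u u ujj ujj ujj u u ujj u u ujj u u ujj ujj ujj u u ujj ujj — and concatenate.

ujjuuujjujjujjuuujjuuujjuuujjujjujjuuujjujj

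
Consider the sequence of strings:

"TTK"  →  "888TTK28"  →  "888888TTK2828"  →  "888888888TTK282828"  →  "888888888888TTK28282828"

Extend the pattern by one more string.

Every step adds 888 to the front and 28 to the end of the previous string.
One more step from 888888888888TTK28282828 gives the answer.

888888888888888TTK2828282828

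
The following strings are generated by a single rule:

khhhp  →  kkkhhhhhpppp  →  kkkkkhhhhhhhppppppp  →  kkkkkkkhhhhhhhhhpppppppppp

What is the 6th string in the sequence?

kkkkkkkkkkkhhhhhhhhhhhhhpppppppppppppppp

Each string has the form k^{2n-1} h^{2n+1} p^{3n-2} (n = 1, 2, …).
Setting n = 6 gives 11, 13, 16 characters in each block.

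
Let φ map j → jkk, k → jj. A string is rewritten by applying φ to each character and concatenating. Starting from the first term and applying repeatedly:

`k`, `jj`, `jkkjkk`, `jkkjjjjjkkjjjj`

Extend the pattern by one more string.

jkkjjjjjkkjkkjkkjkkjkkjjjjjkkjkkjkkjkk

Applying the rule to each of the 14 symbols of jkkjjjjjkkjjjj gives the pieces jkk jj jj jkk jkk jkk jkk jkk jj jj jkk jkk jkk jkk, which concatenate to the answer.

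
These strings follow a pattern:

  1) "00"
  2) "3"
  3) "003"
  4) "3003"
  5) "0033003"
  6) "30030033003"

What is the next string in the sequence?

From term 3 onward, concatenate the second-to-last term with the last: 00·3 = 003, 3·003 = 3003, …
Continuing: 0033003 · 30030033003 gives term 7.

003300330030033003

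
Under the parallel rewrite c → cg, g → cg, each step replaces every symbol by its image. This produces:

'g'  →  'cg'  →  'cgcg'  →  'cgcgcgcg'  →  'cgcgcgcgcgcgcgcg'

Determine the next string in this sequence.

φ(cgcgcgcgcgcgcgcg) expands symbol-by-symbol to cg cg cg cg cg cg cg cg cg cg cg cg cg cg cg cg; joining the 16 pieces gives the next term.

cgcgcgcgcgcgcgcgcgcgcgcgcgcgcgcg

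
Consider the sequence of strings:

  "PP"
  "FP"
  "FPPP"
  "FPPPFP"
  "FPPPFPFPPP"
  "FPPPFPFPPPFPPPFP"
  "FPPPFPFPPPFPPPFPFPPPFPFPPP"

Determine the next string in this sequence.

FPPPFPFPPPFPPPFPFPPPFPFPPPFPPPFPFPPPFPPPFP

Each term (from the third on) is the previous term followed by the one before it: term 3 = FP·PP = FPPP.
Continuing: FPPPFPFPPPFPPPFPFPPPFPFPPP · FPPPFPFPPPFPPPFP gives term 8.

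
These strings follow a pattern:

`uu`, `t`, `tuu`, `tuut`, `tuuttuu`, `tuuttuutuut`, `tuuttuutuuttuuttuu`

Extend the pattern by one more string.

tuuttuutuuttuuttuutuuttuutuut

From term 3 onward, concatenate the last term with the second-to-last: t·uu = tuu, tuu·t = tuut, …
Continuing: tuuttuutuuttuuttuu · tuuttuutuut gives term 8.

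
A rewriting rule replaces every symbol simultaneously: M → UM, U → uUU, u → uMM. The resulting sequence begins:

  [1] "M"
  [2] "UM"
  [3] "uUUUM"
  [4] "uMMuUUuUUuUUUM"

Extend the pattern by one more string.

φ(uMMuUUuUUuUUUM) expands symbol-by-symbol to uMM UM UM uMM uUU uUU uMM uUU uUU uMM uUU uUU uUU UM; joining the 14 pieces gives the next term.

uMMUMUMuMMuUUuUUuMMuUUuUUuMMuUUuUUuUUUM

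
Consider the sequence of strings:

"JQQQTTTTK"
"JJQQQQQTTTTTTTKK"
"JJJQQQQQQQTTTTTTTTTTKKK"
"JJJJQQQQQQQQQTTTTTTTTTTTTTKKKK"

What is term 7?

JJJJJJJQQQQQQQQQQQQQQQTTTTTTTTTTTTTTTTTTTTTTKKKKKKK

Term n consists of n J's, followed by 2n+1 Q's, followed by 3n+1 T's, followed by n K's (n = 1, 2, …).
For term 7, n = 7, so the run lengths are 7, 15, 22, 7.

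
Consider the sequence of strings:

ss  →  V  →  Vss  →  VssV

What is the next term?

VssVVss

From term 3 onward, concatenate the last term with the second-to-last: V·ss = Vss, Vss·V = VssV, …
Continuing: VssV · Vss gives term 5.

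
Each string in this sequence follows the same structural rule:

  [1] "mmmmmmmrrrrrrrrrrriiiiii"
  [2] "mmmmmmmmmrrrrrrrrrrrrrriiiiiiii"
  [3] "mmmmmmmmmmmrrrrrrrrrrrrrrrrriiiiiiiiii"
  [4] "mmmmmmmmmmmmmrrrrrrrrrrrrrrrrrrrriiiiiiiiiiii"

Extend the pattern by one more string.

Term n consists of 2n+1 m's, followed by 3n+2 r's, followed by 2n i's, where the shown terms are n = 3, 4, 5, 6.
Setting n = 7 gives 15, 23, 14 characters in each block.

mmmmmmmmmmmmmmmrrrrrrrrrrrrrrrrrrrrrrriiiiiiiiiiiiii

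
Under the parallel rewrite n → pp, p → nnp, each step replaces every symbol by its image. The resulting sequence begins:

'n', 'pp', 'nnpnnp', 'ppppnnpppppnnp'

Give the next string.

nnpnnpnnpnnpppppnnpnnpnnpnnpnnpppppnnp

φ(ppppnnpppppnnp) expands symbol-by-symbol to nnp nnp nnp nnp pp pp nnp nnp nnp nnp nnp pp pp nnp; joining the 14 pieces gives the next term.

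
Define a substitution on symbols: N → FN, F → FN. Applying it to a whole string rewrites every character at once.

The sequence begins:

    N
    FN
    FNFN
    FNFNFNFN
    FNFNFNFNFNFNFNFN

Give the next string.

φ(FNFNFNFNFNFNFNFN) expands symbol-by-symbol to FN FN FN FN FN FN FN FN FN FN FN FN FN FN FN FN; joining the 16 pieces gives the next term.

FNFNFNFNFNFNFNFNFNFNFNFNFNFNFNFN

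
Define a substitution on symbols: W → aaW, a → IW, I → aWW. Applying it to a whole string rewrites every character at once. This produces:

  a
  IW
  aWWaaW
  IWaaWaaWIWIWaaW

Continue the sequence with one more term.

φ(IWaaWaaWIWIWaaW) expands symbol-by-symbol to aWW aaW IW IW aaW IW IW aaW aWW aaW aWW aaW IW IW aaW; joining the 15 pieces gives the next term.

aWWaaWIWIWaaWIWIWaaWaWWaaWaWWaaWIWIWaaW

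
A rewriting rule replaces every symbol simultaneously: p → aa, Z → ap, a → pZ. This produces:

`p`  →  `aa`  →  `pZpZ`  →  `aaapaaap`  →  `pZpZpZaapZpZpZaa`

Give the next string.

Rewriting the 16 symbols of pZpZpZaapZpZpZaa one by one yields aa ap aa ap aa ap pZ pZ aa ap aa ap aa ap pZ pZ; concatenated:

aaapaaapaaappZpZaaapaaapaaappZpZ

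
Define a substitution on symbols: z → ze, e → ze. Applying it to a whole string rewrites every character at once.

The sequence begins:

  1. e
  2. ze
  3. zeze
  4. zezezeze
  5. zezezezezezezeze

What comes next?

Rewriting the 16 symbols of zezezezezezezeze one by one yields ze ze ze ze ze ze ze ze ze ze ze ze ze ze ze ze; concatenated:

zezezezezezezezezezezezezezezeze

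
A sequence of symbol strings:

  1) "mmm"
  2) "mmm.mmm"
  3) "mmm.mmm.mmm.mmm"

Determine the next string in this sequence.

s(k+1) = s(k)·.·s(k) — each term doubles the last with '.' between the halves.
Doubling mmm.mmm.mmm.mmm with '.' between the halves:

mmm.mmm.mmm.mmm.mmm.mmm.mmm.mmm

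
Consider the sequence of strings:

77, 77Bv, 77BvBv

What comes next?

Every step adds Bv to the end: s(k+1) = s(k)·Bv.
One more step from 77BvBv gives the answer.

77BvBvBv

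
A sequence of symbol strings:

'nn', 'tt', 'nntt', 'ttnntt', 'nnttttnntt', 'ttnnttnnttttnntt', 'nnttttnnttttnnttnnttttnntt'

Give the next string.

ttnnttnnttttnnttnnttttnnttttnnttnnttttnntt

From term 3 onward, concatenate the second-to-last term with the last: nn·tt = nntt, tt·nntt = ttnntt, …
Continuing: ttnnttnnttttnntt · nnttttnnttttnnttnnttttnntt gives term 8.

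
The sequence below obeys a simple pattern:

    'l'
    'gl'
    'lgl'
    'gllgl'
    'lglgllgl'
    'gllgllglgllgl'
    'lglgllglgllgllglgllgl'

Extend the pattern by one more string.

From term 3 onward, concatenate the second-to-last term with the last: l·gl = lgl, gl·lgl = gllgl, …
So term 8 is gllgllglgllgl·lglgllglgllgllglgllgl.

gllgllglgllgllglgllglgllgllglgllgl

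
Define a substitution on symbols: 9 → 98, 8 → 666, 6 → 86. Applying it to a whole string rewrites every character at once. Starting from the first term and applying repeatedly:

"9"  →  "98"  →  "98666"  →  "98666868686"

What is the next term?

98666868686666866668666686

Rewriting each symbol of 98666868686: 9→98, 8→666, 6→86, 6→86, 6→86, 8→666, 6→86, 8→666, 6→86, 8→666, 6→86, which concatenates to 98 666 86 86 86 666 86 666 86 666 86.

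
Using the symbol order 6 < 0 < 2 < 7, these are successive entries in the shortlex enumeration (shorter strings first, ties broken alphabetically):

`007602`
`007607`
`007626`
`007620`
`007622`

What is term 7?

Continuing the enumeration 2 steps past 007622: 007622 → 007627 → (answer).

007676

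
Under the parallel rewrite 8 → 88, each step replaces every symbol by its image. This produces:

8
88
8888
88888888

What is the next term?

8888888888888888

Rewriting each symbol of 88888888: 8→88, 8→88, 8→88, 8→88, 8→88, 8→88, 8→88, 8→88, which concatenates to 88 88 88 88 88 88 88 88.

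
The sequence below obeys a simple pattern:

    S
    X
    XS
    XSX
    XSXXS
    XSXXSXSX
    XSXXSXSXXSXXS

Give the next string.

XSXXSXSXXSXXSXSXXSXSX

From term 3 onward, concatenate the last term with the second-to-last: X·S = XS, XS·X = XSX, …
Continuing: XSXXSXSXXSXXS · XSXXSXSX gives term 8.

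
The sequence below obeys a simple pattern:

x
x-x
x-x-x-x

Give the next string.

Every step duplicates the string with '-' between the halves.
So the next term is two copies of x-x-x-x with '-' between the halves.

x-x-x-x-x-x-x-x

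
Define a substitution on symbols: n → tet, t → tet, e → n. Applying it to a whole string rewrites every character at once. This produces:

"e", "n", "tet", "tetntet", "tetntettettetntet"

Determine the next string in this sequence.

tetntettettetntettetntettetntettettetntet

Replace each of the 17 characters of tetntettettetntet in place — tet n tet tet tet n tet tet n tet tet n tet tet tet n tet — and concatenate.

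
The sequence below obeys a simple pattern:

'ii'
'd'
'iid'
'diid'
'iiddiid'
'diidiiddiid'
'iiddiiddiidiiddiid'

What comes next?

diidiiddiidiiddiiddiidiiddiid

From term 3 onward, concatenate the second-to-last term with the last: ii·d = iid, d·iid = diid, …
Continuing: diidiiddiid · iiddiiddiidiiddiid gives term 8.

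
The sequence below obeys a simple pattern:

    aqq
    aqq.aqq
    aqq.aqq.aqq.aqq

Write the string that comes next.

Every step duplicates the string with '.' between the halves.
So the next term is two copies of aqq.aqq.aqq.aqq with '.' between the halves.

aqq.aqq.aqq.aqq.aqq.aqq.aqq.aqq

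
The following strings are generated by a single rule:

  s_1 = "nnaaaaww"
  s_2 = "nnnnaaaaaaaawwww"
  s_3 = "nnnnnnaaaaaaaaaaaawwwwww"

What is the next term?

nnnnnnnnaaaaaaaaaaaaaaaawwwwwwww

Reading off run lengths: n runs 2, 4, 6; a runs 4, 8, 12; w runs 2, 4, 6 — each is linear in n (n = 1, 2, …).
Setting n = 4 gives 8, 16, 8 characters in each block.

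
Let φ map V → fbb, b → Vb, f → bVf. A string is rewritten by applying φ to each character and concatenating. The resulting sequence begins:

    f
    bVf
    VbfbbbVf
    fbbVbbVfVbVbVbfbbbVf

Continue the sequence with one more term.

φ(fbbVbbVfVbVbVbfbbbVf) expands symbol-by-symbol to bVf Vb Vb fbb Vb Vb fbb bVf fbb Vb fbb Vb fbb Vb bVf Vb Vb Vb fbb bVf; joining the 20 pieces gives the next term.

bVfVbVbfbbVbVbfbbbVffbbVbfbbVbfbbVbbVfVbVbVbfbbbVf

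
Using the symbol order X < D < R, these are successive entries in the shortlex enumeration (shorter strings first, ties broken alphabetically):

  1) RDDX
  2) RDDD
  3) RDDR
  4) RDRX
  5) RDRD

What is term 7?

Continuing the enumeration 2 steps past RDRD: RDRD → RDRR → (answer).

RRXX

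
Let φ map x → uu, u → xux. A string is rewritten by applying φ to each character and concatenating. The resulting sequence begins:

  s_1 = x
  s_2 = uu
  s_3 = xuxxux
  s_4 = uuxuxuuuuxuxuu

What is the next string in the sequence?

Replace each of the 14 characters of uuxuxuuuuxuxuu in place — xux xux uu xux uu xux xux xux xux uu xux uu xux xux — and concatenate.

xuxxuxuuxuxuuxuxxuxxuxxuxuuxuxuuxuxxux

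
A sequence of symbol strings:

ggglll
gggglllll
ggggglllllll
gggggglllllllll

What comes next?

Reading off run lengths: g runs 3, 4, 5, 6; l runs 3, 5, 7, 9 — each is linear in n, where the shown terms are n = 2, 3, 4, 5.
Setting n = 6 gives 7, 11 characters in each block.

ggggggglllllllllll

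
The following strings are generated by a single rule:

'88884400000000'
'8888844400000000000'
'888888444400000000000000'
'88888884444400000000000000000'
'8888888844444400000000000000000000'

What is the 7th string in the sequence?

88888888884444444400000000000000000000000000

Reading off run lengths: 8 runs 4, 5, 6, 7, 8; 4 runs 2, 3, 4, 5, 6; 0 runs 8, 11, 14, 17, 20 — each is linear in n, where the shown terms are n = 3, 4, 5, 6, 7.
Setting n = 9 gives 10, 8, 26 characters in each block.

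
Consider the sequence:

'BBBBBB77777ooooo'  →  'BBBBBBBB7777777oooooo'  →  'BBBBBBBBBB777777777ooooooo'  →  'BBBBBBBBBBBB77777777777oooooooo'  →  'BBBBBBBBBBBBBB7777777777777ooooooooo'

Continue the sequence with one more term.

BBBBBBBBBBBBBBBB777777777777777oooooooooo

Term n consists of 2n+2 B's, followed by 2n+1 7's, followed by n+3 o's, where the shown terms are n = 2, 3, 4, 5, 6.
Setting n = 7 gives 16, 15, 10 characters in each block.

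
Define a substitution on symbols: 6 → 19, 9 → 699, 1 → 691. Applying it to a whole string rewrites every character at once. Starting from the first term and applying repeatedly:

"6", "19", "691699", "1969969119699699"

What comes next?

69169919699699196996916916991969969919699699

φ(1969969119699699) expands symbol-by-symbol to 691 699 19 699 699 19 699 691 691 699 19 699 699 19 699 699; joining the 16 pieces gives the next term.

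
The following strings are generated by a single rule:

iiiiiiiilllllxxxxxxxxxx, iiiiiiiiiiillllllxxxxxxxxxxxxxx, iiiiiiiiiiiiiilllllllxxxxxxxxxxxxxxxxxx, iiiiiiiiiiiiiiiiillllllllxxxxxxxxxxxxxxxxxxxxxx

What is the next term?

iiiiiiiiiiiiiiiiiiiilllllllllxxxxxxxxxxxxxxxxxxxxxxxxxx

The n-th term is 3n-1 i's then n+2 l's then 4n-2 x's, where the shown terms are n = 3, 4, 5, 6.
For the next term, n = 7, so the run lengths are 20, 9, 26.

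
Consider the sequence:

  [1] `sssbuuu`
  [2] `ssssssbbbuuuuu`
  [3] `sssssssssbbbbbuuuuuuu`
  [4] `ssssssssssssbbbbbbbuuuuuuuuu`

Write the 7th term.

Term n consists of 3n s's, followed by 2n-1 b's, followed by 2n+1 u's (n = 1, 2, …).
Setting n = 7 gives 21, 13, 15 characters in each block.

sssssssssssssssssssssbbbbbbbbbbbbbuuuuuuuuuuuuuuu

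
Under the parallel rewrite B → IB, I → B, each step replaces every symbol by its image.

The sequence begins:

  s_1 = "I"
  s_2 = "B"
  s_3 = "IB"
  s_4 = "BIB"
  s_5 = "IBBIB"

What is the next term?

Apply φ to IBBIB symbol by symbol: I→B, B→IB, B→IB, I→B, B→IB; joined: B IB IB B IB.

BIBIBBIB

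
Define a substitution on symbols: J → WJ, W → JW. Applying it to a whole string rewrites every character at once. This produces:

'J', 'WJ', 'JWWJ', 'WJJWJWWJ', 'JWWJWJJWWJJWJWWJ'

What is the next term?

Rewriting the 16 symbols of JWWJWJJWWJJWJWWJ one by one yields WJ JW JW WJ JW WJ WJ JW JW WJ WJ JW WJ JW JW WJ; concatenated:

WJJWJWWJJWWJWJJWJWWJWJJWWJJWJWWJ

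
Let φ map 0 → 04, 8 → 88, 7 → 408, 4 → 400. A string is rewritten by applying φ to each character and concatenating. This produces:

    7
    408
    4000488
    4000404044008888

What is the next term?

Replace each of the 16 characters of 4000404044008888 in place — 400 04 04 04 400 04 400 04 400 400 04 04 88 88 88 88 — and concatenate.

4000404044000440004400400040488888888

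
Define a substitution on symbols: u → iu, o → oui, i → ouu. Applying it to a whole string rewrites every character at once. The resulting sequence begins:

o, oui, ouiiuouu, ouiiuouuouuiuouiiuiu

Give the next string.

φ(ouiiuouuouuiuouiiuiu) expands symbol-by-symbol to oui iu ouu ouu iu oui iu iu oui iu iu ouu iu oui iu ouu ouu iu ouu iu; joining the 20 pieces gives the next term.

ouiiuouuouuiuouiiuiuouiiuiuouuiuouiiuouuouuiuouuiu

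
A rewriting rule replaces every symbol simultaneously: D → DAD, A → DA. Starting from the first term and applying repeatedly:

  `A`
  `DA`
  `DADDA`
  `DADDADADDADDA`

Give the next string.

Rewriting the 13 symbols of DADDADADDADDA one by one yields DAD DA DAD DAD DA DAD DA DAD DAD DA DAD DAD DA; concatenated:

DADDADADDADDADADDADADDADDADADDADDA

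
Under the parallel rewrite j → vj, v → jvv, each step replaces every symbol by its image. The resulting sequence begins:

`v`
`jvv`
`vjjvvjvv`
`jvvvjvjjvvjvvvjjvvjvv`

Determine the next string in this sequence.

vjjvvjvvjvvvjjvvvjvjjvvjvvvjjvvjvvjvvvjvjjvvjvvvjjvvjvv

Replace each of the 21 characters of jvvvjvjjvvjvvvjjvvjvv in place — vj jvv jvv jvv vj jvv vj vj jvv jvv vj jvv jvv jvv vj vj jvv jvv vj jvv jvv — and concatenate.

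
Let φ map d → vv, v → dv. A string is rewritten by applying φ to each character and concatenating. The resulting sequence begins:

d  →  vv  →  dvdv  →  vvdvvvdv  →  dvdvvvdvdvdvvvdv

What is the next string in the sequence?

Applying the rule to each of the 16 symbols of dvdvvvdvdvdvvvdv gives the pieces vv dv vv dv dv dv vv dv vv dv vv dv dv dv vv dv, which concatenate to the answer.

vvdvvvdvdvdvvvdvvvdvvvdvdvdvvvdv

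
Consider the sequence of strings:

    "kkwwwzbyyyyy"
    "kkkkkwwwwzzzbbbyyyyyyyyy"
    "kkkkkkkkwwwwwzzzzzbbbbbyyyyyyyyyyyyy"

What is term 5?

kkkkkkkkkkkkkkwwwwwwwzzzzzzzzzbbbbbbbbbyyyyyyyyyyyyyyyyyyyyy

The n-th term is 3n-1 k's then n+2 w's then 2n-1 z's then 2n-1 b's then 4n+1 y's (n = 1, 2, …).
For term 5, n = 5, so the run lengths are 14, 7, 9, 9, 21.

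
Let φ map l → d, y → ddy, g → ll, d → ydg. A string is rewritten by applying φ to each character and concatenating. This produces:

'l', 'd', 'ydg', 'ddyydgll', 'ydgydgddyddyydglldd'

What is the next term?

ddyydgllddyydgllydgydgddyydgydgddyddyydgllddydgydg

Replace each of the 19 characters of ydgydgddyddyydglldd in place — ddy ydg ll ddy ydg ll ydg ydg ddy ydg ydg ddy ddy ydg ll d d ydg ydg — and concatenate.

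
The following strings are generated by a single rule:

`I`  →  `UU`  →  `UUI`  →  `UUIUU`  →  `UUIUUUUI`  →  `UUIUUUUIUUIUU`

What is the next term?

UUIUUUUIUUIUUUUIUUUUI

From term 3 onward, concatenate the last term with the second-to-last: UU·I = UUI, UUI·UU = UUIUU, …
So term 7 is UUIUUUUIUUIUU·UUIUUUUI.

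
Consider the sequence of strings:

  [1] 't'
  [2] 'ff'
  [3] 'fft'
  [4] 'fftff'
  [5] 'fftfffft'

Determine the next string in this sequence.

fftfffftfftff

From term 3 onward, concatenate the last term with the second-to-last: ff·t = fft, fft·ff = fftff, …
So term 6 is fftfffft·fftff.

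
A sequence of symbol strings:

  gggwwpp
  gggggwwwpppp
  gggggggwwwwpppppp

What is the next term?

gggggggggwwwwwpppppppp

The n-th term is 2n+1 g's then n+1 w's then 2n p's (n = 1, 2, …).
Setting n = 4 gives 9, 5, 8 characters in each block.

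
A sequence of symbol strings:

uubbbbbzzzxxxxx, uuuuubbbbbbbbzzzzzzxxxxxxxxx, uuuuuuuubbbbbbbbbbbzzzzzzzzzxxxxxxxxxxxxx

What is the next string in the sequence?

Reading off run lengths: u runs 2, 5, 8; b runs 5, 8, 11; z runs 3, 6, 9; x runs 5, 9, 13 — each is linear in n (n = 1, 2, …).
At n = 4 the blocks have lengths 11, 14, 12, 17.

uuuuuuuuuuubbbbbbbbbbbbbbzzzzzzzzzzzzxxxxxxxxxxxxxxxxx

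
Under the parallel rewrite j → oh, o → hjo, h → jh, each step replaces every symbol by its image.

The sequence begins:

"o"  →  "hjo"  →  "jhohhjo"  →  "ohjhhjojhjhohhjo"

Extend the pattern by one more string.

φ(ohjhhjojhjhohhjo) expands symbol-by-symbol to hjo jh oh jh jh oh hjo oh jh oh jh hjo jh jh oh hjo; joining the 16 pieces gives the next term.

hjojhohjhjhohhjoohjhohjhhjojhjhohhjo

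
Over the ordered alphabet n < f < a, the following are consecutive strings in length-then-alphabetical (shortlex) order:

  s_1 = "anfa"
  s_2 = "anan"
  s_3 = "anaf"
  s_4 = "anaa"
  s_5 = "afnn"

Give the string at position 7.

Advancing 2 positions from afnn through afnn → afnf reaches term 7.

afna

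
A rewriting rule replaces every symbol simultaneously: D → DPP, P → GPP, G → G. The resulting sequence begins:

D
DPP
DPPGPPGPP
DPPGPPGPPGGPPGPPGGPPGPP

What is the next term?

Rewriting the 23 symbols of DPPGPPGPPGGPPGPPGGPPGPP one by one yields DPP GPP GPP G GPP GPP G GPP GPP G G GPP GPP G GPP GPP G G GPP GPP G GPP GPP; concatenated:

DPPGPPGPPGGPPGPPGGPPGPPGGGPPGPPGGPPGPPGGGPPGPPGGPPGPP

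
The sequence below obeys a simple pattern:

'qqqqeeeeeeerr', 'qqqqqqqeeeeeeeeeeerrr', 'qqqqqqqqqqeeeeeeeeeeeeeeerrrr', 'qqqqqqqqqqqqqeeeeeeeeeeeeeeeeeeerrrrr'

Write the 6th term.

Reading off run lengths: q runs 4, 7, 10, 13; e runs 7, 11, 15, 19; r runs 2, 3, 4, 5 — each is linear in n, where the shown terms are n = 2, 3, 4, 5.
For term 6, n = 7, so the run lengths are 19, 27, 7.

qqqqqqqqqqqqqqqqqqqeeeeeeeeeeeeeeeeeeeeeeeeeeerrrrrrr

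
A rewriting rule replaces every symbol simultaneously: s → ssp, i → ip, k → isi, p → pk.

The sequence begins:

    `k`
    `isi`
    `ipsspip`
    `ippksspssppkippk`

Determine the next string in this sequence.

Replace each of the 16 characters of ippksspssppkippk in place — ip pk pk isi ssp ssp pk ssp ssp pk pk isi ip pk pk isi — and concatenate.

ippkpkisisspssppksspssppkpkisiippkpkisi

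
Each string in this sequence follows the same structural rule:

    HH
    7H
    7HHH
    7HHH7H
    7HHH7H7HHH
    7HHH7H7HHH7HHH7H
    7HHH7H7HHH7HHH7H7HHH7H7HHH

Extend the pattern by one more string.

7HHH7H7HHH7HHH7H7HHH7H7HHH7HHH7H7HHH7HHH7H

Each term (from the third on) is the previous term followed by the one before it: term 3 = 7H·HH = 7HHH.
The next term joins 7HHH7H7HHH7HHH7H7HHH7H7HHH and 7HHH7H7HHH7HHH7H.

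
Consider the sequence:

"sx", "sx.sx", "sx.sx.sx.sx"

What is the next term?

Every step duplicates the string with '.' between the halves.
Doubling sx.sx.sx.sx with '.' between the halves:

sx.sx.sx.sx.sx.sx.sx.sx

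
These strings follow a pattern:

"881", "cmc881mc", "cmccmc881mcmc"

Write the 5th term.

cmccmccmccmc881mcmcmcmc

Every step adds cmc to the front and mc to the end of the previous string.
From cmccmc881mcmc, 2 further steps: cmccmc881mcmc → cmccmccmc881mcmcmc → (answer).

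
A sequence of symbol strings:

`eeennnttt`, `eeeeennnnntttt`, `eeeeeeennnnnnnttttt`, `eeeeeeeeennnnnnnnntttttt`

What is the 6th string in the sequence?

Reading off run lengths: e runs 3, 5, 7, 9; n runs 3, 5, 7, 9; t runs 3, 4, 5, 6 — each is linear in n (n = 1, 2, …).
For term 6, n = 6, so the run lengths are 13, 13, 8.

eeeeeeeeeeeeennnnnnnnnnnnntttttttt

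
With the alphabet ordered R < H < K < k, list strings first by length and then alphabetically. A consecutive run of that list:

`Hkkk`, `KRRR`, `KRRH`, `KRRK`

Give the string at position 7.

KRHH

Stepping forward 3 times from KRRK: KRRK → KRRk → KRHR, then the target.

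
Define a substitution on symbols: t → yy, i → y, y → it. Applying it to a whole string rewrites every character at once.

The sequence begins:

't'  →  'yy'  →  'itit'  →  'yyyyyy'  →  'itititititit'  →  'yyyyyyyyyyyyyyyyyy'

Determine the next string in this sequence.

Rewriting the 18 symbols of yyyyyyyyyyyyyyyyyy one by one yields it it it it it it it it it it it it it it it it it it; concatenated:

itititititititititititititititititit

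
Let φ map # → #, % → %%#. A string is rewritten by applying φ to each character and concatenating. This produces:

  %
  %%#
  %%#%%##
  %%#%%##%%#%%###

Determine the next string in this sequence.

%%#%%##%%#%%###%%#%%##%%#%%####

φ(%%#%%##%%#%%###) expands symbol-by-symbol to %%# %%# # %%# %%# # # %%# %%# # %%# %%# # # #; joining the 15 pieces gives the next term.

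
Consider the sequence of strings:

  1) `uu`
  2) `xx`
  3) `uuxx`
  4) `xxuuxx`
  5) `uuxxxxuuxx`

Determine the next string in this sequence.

This is a Fibonacci-style word recurrence s(k) = s(k−2)·s(k−1): e.g. uu·xx = uuxx.
The next term joins xxuuxx and uuxxxxuuxx.

xxuuxxuuxxxxuuxx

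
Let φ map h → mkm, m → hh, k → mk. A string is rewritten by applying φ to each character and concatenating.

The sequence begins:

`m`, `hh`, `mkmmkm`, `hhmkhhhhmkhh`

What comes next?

mkmmkmhhmkmkmmkmmkmmkmhhmkmkmmkm

Apply φ to hhmkhhhhmkhh symbol by symbol: h→mkm, h→mkm, m→hh, k→mk, h→mkm, h→mkm, h→mkm, h→mkm, m→hh, k→mk, h→mkm, h→mkm; joined: mkm mkm hh mk mkm mkm mkm mkm hh mk mkm mkm.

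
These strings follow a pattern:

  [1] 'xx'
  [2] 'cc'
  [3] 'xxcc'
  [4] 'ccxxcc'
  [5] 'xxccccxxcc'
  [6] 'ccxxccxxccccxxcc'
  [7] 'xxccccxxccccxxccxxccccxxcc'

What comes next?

ccxxccxxccccxxccxxccccxxccccxxccxxccccxxcc

Each term (from the third on) is the two preceding terms concatenated in order: term 3 = xx·cc = xxcc.
The next term joins ccxxccxxccccxxcc and xxccccxxccccxxccxxccccxxcc.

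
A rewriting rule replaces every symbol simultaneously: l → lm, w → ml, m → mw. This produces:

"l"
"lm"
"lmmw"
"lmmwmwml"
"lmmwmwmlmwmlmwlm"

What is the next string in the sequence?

φ(lmmwmwmlmwmlmwlm) expands symbol-by-symbol to lm mw mw ml mw ml mw lm mw ml mw lm mw ml lm mw; joining the 16 pieces gives the next term.

lmmwmwmlmwmlmwlmmwmlmwlmmwmllmmw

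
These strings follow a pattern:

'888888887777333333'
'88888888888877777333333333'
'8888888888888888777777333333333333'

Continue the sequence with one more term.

888888888888888888887777777333333333333333

Term n consists of 4n 8's, followed by n+2 7's, followed by 3n 3's, where the shown terms are n = 2, 3, 4.
For the next term, n = 5, so the run lengths are 20, 7, 15.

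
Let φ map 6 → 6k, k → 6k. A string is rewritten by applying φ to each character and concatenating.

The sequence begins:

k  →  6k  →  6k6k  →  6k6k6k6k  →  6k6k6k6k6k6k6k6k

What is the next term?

Replace each of the 16 characters of 6k6k6k6k6k6k6k6k in place — 6k 6k 6k 6k 6k 6k 6k 6k 6k 6k 6k 6k 6k 6k 6k 6k — and concatenate.

6k6k6k6k6k6k6k6k6k6k6k6k6k6k6k6k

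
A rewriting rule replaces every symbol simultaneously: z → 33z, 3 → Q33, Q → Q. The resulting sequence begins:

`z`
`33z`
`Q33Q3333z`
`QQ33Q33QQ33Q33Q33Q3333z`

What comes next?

Rewriting the 23 symbols of QQ33Q33QQ33Q33Q33Q3333z one by one yields Q Q Q33 Q33 Q Q33 Q33 Q Q Q33 Q33 Q Q33 Q33 Q Q33 Q33 Q Q33 Q33 Q33 Q33 33z; concatenated:

QQQ33Q33QQ33Q33QQQ33Q33QQ33Q33QQ33Q33QQ33Q33Q33Q3333z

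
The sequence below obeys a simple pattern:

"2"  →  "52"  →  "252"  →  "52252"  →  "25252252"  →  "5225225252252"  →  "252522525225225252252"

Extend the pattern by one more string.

This is a Fibonacci-style word recurrence s(k) = s(k−2)·s(k−1): e.g. 2·52 = 252.
The next term joins 5225225252252 and 252522525225225252252.

5225225252252252522525225225252252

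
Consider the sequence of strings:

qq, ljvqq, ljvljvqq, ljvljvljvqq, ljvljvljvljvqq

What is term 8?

Each term is the previous one with ljv prepended.
From ljvljvljvljvqq, 3 further steps: ljvljvljvljvqq → ljvljvljvljvljvqq → ljvljvljvljvljvljvqq → (answer).

ljvljvljvljvljvljvljvqq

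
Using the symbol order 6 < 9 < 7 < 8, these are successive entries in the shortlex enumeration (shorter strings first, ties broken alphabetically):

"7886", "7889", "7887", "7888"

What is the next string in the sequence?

The successor of 7888 increments the rightmost position that isn't already 8 and resets every position after it to 6.

8666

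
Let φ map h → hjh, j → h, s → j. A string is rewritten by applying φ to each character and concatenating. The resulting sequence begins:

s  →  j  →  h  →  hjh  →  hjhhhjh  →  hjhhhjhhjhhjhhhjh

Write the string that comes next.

Rewriting the 17 symbols of hjhhhjhhjhhjhhhjh one by one yields hjh h hjh hjh hjh h hjh hjh h hjh hjh h hjh hjh hjh h hjh; concatenated:

hjhhhjhhjhhjhhhjhhjhhhjhhjhhhjhhjhhjhhhjh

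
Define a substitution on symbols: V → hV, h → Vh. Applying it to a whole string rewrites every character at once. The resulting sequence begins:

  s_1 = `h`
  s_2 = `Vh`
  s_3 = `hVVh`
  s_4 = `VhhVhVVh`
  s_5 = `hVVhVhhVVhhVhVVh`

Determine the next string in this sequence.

VhhVhVVhhVVhVhhVhVVhVhhVVhhVhVVh

Applying the rule to each of the 16 symbols of hVVhVhhVVhhVhVVh gives the pieces Vh hV hV Vh hV Vh Vh hV hV Vh Vh hV Vh hV hV Vh, which concatenate to the answer.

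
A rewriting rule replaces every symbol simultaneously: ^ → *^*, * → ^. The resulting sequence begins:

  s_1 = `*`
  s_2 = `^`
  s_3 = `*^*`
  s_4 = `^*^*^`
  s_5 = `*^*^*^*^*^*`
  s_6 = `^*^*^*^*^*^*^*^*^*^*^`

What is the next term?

*^*^*^*^*^*^*^*^*^*^*^*^*^*^*^*^*^*^*^*^*^*

Replace each of the 21 characters of ^*^*^*^*^*^*^*^*^*^*^ in place — *^* ^ *^* ^ *^* ^ *^* ^ *^* ^ *^* ^ *^* ^ *^* ^ *^* ^ *^* ^ *^* — and concatenate.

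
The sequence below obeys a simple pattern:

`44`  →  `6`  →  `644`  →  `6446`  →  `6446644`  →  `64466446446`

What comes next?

From term 3 onward, concatenate the last term with the second-to-last: 6·44 = 644, 644·6 = 6446, …
The next term joins 64466446446 and 6446644.

644664464466446644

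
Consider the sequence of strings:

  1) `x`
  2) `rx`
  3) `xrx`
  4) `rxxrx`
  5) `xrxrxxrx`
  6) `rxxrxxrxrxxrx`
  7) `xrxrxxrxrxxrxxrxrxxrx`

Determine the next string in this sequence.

rxxrxxrxrxxrxxrxrxxrxrxxrxxrxrxxrx

From term 3 onward, concatenate the second-to-last term with the last: x·rx = xrx, rx·xrx = rxxrx, …
Continuing: rxxrxxrxrxxrx · xrxrxxrxrxxrxxrxrxxrx gives term 8.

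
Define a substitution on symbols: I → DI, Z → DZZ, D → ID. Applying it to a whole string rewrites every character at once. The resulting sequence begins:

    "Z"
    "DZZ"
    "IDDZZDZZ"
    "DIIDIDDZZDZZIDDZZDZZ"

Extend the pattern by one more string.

IDDIDIIDDIIDIDDZZDZZIDDZZDZZDIIDIDDZZDZZIDDZZDZZ

Applying the rule to each of the 20 symbols of DIIDIDDZZDZZIDDZZDZZ gives the pieces ID DI DI ID DI ID ID DZZ DZZ ID DZZ DZZ DI ID ID DZZ DZZ ID DZZ DZZ, which concatenate to the answer.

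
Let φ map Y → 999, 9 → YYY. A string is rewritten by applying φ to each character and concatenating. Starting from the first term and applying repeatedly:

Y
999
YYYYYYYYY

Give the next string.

999999999999999999999999999

Expanding YYYYYYYYY: Y→999, Y→999, Y→999, Y→999, Y→999, Y→999, Y→999, Y→999, Y→999. Concatenated: 999 999 999 999 999 999 999 999 999.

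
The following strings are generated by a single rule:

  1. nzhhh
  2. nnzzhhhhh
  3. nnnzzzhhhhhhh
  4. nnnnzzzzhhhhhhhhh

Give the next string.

Term n consists of n n's, followed by n z's, followed by 2n+1 h's (n = 1, 2, …).
At n = 5 the blocks have lengths 5, 5, 11.

nnnnnzzzzzhhhhhhhhhhh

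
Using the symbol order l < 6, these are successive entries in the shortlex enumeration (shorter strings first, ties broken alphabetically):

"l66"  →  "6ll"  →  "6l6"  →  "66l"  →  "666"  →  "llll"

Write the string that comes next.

Treat llll as a base-2 numeral over the given alphabet and add one, carrying through any trailing 6's.

lll6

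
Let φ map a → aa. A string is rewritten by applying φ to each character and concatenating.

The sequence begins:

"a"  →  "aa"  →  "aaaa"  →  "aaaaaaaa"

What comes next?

Apply φ to aaaaaaaa symbol by symbol: a→aa, a→aa, a→aa, a→aa, a→aa, a→aa, a→aa, a→aa; joined: aa aa aa aa aa aa aa aa.

aaaaaaaaaaaaaaaa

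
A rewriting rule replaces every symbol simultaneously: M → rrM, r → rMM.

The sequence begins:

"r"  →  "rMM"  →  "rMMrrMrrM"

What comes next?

Rewriting each symbol of rMMrrMrrM: r→rMM, M→rrM, M→rrM, r→rMM, r→rMM, M→rrM, r→rMM, r→rMM, M→rrM, which concatenates to rMM rrM rrM rMM rMM rrM rMM rMM rrM.

rMMrrMrrMrMMrMMrrMrMMrMMrrM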